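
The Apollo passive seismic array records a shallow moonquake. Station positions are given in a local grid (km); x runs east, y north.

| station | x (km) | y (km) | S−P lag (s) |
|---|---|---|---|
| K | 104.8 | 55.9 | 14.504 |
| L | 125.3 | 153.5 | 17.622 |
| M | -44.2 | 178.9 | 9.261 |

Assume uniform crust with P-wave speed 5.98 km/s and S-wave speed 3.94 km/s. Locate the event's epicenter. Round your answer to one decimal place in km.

x ≈ -61.8 km, y ≈ 73.4 km

Distance from S−P lag: d = Δt · v_P v_S / (v_P − v_S) = Δt · (5.98·3.94)/(5.98−3.94) ≈ 11.5496·Δt.
So d_K = 167.52, d_L = 203.53, d_M = 106.96 km.
Circle about each station: (x − 104.8)² + (y − 55.9)² = 167.52²; (x − 125.3)² + (y − 153.5)² = 203.53²; (x + 44.2)² + (y − 178.9)² = 106.96².
Subtracting the K equation from the L and M equations removes the quadratic terms:
41.0 x + 195.2 y = 11792.98
-298.0 x + 246.0 y = 36473.51
Solving the 2×2 system: x ≈ -61.8, y ≈ 73.4 km.
Check against K (with the unrounded x, y): √((x − 104.8)²+(y − 55.9)²) = 167.52 ≈ 167.52 km. ✓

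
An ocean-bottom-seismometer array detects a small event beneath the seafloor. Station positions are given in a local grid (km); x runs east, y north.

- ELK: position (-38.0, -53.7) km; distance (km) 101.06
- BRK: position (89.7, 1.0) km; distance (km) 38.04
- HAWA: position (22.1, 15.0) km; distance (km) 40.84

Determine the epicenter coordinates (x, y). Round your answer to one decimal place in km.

Circle about each station: (x + 38.0)² + (y + 53.7)² = 101.06²; (x − 89.7)² + (y − 1.0)² = 38.04²; (x − 22.1)² + (y − 15.0)² = 40.84².
Subtracting the ELK equation from the BRK and HAWA equations removes the quadratic terms:
255.4 x + 109.4 y = 12485.48
120.2 x + 137.4 y = 4930.94
Solving the 2×2 system: x ≈ 53.6, y ≈ -11.0 km.

x ≈ 53.6 km, y ≈ -11.0 km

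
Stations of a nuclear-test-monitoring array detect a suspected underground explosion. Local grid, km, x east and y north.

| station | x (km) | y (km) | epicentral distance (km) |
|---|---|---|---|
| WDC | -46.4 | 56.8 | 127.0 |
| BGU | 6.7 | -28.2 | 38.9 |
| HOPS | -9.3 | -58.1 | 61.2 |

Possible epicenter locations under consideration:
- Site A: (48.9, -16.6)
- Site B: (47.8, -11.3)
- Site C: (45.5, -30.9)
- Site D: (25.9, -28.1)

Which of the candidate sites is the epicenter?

For each candidate, compare |candidate − station| to the reported distance:
Site A: residuals WDC 6.7, BGU 4.9, HOPS 10.3 → max 10.3 km
Site B: residuals WDC 10.8, BGU 5.5, HOPS 12.6 → max 12.6 km
Site C: residuals WDC 0.0, BGU 0.0, HOPS 0.0 → max 0.0 km
Site D: residuals WDC 15.5, BGU 19.7, HOPS 15.0 → max 19.7 km
Only Site C has all residuals ≈ 0.

Site C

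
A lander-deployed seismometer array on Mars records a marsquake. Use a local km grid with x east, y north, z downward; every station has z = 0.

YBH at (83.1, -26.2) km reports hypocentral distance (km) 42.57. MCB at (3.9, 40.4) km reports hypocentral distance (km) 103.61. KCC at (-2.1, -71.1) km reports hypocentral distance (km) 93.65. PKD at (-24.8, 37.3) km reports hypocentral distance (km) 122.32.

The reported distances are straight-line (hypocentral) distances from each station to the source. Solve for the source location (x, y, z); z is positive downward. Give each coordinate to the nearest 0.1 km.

(70.4, -27.9, 40.6)

Each station gives a sphere (x−x_i)² + (y−y_i)² + z² = d_i² (stations at z=0).
Subtracting the YBH sphere from MCB and KCC: z² cancels, leaving linear equations in x and y:
-158.4 x + 133.2 y = -14867.51
-170.4 x − 89.8 y = -9490.55
Solving: x ≈ 70.399, y ≈ -27.900 km (keep extra digits for the depth step; rounded: 70.4, -27.9).
Then from the YBH sphere: z² = 42.57² − (x − 83.1)² − (y + 26.2)² with x = 70.399, y = -27.900, so z ≈ 40.596 ≈ 40.6 km.
Check against PKD (with the unrounded solution): distance 122.32 ≈ 122.32 km. ✓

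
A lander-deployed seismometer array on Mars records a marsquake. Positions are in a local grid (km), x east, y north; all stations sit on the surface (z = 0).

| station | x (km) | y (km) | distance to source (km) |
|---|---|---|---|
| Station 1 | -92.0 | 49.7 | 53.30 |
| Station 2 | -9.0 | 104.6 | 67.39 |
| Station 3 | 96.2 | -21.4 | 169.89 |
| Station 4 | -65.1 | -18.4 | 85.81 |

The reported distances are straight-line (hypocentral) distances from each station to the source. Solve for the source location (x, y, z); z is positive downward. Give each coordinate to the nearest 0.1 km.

(-49.6, 60.3, 30.5)

Each station gives a sphere (x−x_i)² + (y−y_i)² + z² = d_i² (stations at z=0).
Subtracting the Station 1 sphere from Station 2 and Station 3: z² cancels, leaving linear equations in x and y:
166.0 x + 109.8 y = -1612.45
376.4 x − 142.2 y = -27243.41
Solving: x ≈ -49.598, y ≈ 60.299 km (keep extra digits for the depth step; rounded: -49.6, 60.3).
Then from the Station 1 sphere: z² = 53.30² − (x + 92.0)² − (y − 49.7)² with x = -49.598, y = 60.299, so z ≈ 30.506 ≈ 30.5 km.
Check against Station 4 (with the unrounded solution): distance 85.82 ≈ 85.81 km. ✓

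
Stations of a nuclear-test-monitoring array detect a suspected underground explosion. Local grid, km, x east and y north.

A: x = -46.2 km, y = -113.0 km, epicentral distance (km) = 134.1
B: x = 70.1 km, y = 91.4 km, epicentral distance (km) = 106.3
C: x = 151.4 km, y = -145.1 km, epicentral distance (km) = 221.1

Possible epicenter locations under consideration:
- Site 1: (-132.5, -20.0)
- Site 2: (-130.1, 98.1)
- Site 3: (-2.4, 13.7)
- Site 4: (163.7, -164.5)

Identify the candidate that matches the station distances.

Site 3

For each candidate, compare |candidate − station| to the reported distance:
Site 1: residuals A 7.2, B 124.9, C 89.1 → max 124.9 km
Site 2: residuals A 93.1, B 94.0, C 150.9 → max 150.9 km
Site 3: residuals A 0.0, B 0.0, C 0.0 → max 0.0 km
Site 4: residuals A 82.0, B 166.2, C 198.1 → max 198.1 km
Only Site 3 has all residuals ≈ 0.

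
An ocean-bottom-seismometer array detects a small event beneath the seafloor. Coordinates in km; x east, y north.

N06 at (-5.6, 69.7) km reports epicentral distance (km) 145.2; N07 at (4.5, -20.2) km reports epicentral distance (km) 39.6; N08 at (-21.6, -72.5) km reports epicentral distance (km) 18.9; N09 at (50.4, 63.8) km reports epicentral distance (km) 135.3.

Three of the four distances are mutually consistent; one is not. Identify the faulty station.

N06

Solve using three stations at a time. Using N07, N08, N09 (subtract circle equations pairwise → linear system) gives (x, y) ≈ (-13.4, -55.5).
Distances from that point to each station vs reported:
  N06: calculated 125.4 vs reported 145.2 → residual 19.8 km
  N07: calculated 39.6 vs reported 39.6 → residual 0.0 km
  N08: calculated 18.9 vs reported 18.9 → residual 0.0 km
  N09: calculated 135.3 vs reported 135.3 → residual 0.0 km
N07, N08, N09 are mutually consistent (residuals ≈ 0); N06 is off by 19.8 km.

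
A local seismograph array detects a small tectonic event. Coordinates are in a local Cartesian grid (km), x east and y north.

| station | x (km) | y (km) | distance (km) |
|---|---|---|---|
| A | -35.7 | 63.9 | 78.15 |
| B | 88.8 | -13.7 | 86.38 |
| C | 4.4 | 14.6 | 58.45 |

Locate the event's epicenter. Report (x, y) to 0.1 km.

Circle about each station: (x + 35.7)² + (y − 63.9)² = 78.15²; (x − 88.8)² + (y + 13.7)² = 86.38²; (x − 4.4)² + (y − 14.6)² = 58.45².
Subtracting pairs of circle equations eliminates x²+y² and gives linear equations (the radical axes):
249.0 x − 155.2 y = 1361.35
80.2 x − 98.6 y = -2434.16
Solving the 2×2 system: x ≈ 42.3, y ≈ 59.1 km.
Check against A (with the unrounded x, y): √((x + 35.7)²+(y − 63.9)²) = 78.15 ≈ 78.15 km. ✓

(42.3, 59.1)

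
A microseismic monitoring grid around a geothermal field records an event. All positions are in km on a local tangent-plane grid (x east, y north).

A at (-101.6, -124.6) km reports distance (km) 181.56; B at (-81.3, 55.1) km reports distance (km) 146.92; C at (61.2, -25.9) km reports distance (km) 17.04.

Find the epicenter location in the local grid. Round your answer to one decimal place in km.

Circle about each station: (x + 101.6)² + (y + 124.6)² = 181.56²; (x + 81.3)² + (y − 55.1)² = 146.92²; (x − 61.2)² + (y + 25.9)² = 17.04².
Subtracting the A equation from the B and C equations removes the quadratic terms:
40.6 x + 359.4 y = -4823.47
325.6 x + 197.4 y = 11242.20
Solving the 2×2 system: x ≈ 45.8, y ≈ -18.6 km.
Check against A (with the unrounded x, y): √((x + 101.6)²+(y + 124.6)²) = 181.56 ≈ 181.56 km. ✓

45.8 km east, -18.6 km north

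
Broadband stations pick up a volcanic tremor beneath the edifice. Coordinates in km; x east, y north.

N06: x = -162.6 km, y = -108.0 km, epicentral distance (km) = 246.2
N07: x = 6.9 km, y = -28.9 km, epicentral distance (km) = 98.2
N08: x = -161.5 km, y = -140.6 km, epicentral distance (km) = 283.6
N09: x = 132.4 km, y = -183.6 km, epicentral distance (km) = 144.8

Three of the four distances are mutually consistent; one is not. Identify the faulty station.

N06

Solve using three stations at a time. Using N07, N08, N09 (subtract circle equations pairwise → linear system) gives (x, y) ≈ (104.2, -41.6).
Distances from that point to each station vs reported:
  N06: calculated 275.0 vs reported 246.2 → residual 28.8 km
  N07: calculated 98.2 vs reported 98.2 → residual 0.0 km
  N08: calculated 283.6 vs reported 283.6 → residual 0.0 km
  N09: calculated 144.8 vs reported 144.8 → residual 0.0 km
N07, N08, N09 are mutually consistent (residuals ≈ 0); N06 is off by 28.8 km.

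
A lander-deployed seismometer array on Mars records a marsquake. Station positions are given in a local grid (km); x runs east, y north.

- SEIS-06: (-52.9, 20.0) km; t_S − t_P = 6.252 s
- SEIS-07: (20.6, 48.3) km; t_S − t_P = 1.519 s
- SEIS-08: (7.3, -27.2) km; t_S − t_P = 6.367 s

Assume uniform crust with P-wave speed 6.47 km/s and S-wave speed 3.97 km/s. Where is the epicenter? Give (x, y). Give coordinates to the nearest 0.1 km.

Distance from S−P lag: d = Δt · v_P v_S / (v_P − v_S) = Δt · (6.47·3.97)/(6.47−3.97) ≈ 10.2744·Δt.
So d_SEIS-06 = 64.24, d_SEIS-07 = 15.61, d_SEIS-08 = 65.42 km.
Circle about each station: (x + 52.9)² + (y − 20.0)² = 64.24²; (x − 20.6)² + (y − 48.3)² = 15.61²; (x − 7.3)² + (y + 27.2)² = 65.42².
Subtracting the SEIS-06 equation from the SEIS-07 and SEIS-08 equations removes the quadratic terms:
147.0 x + 56.6 y = 3441.95
120.4 x − 94.4 y = -2558.28
Solving the 2×2 system: x ≈ 8.7, y ≈ 38.2 km.
Check against SEIS-06 (with the unrounded x, y): √((x + 52.9)²+(y − 20.0)²) = 64.24 ≈ 64.24 km. ✓

8.7 km east, 38.2 km north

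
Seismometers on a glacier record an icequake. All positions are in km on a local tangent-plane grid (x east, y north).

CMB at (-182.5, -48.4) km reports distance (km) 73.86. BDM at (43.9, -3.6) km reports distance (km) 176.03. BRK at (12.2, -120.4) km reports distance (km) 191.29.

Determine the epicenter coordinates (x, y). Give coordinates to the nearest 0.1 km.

Circle about each station: (x + 182.5)² + (y + 48.4)² = 73.86²; (x − 43.9)² + (y + 3.6)² = 176.03²; (x − 12.2)² + (y + 120.4)² = 191.29².
Subtracting the CMB equation from the BDM and BRK equations removes the quadratic terms:
452.8 x + 89.6 y = -59239.90
389.4 x − 144.0 y = -52140.37
Solving the 2×2 system: x ≈ -131.9, y ≈ 5.4 km.

(-131.9, 5.4)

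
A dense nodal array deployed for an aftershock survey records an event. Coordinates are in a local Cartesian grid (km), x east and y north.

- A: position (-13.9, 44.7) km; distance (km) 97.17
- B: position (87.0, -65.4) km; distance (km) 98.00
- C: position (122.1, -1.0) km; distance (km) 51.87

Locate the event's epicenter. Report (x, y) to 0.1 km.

x ≈ 82.5 km, y ≈ 32.5 km

Circle about each station: (x + 13.9)² + (y − 44.7)² = 97.17²; (x − 87.0)² + (y + 65.4)² = 98.00²; (x − 122.1)² + (y + 1.0)² = 51.87².
Subtracting the A equation from the B and C equations removes the quadratic terms:
201.8 x − 220.2 y = 9492.87
272.0 x − 91.4 y = 19469.62
Solving the 2×2 system: x ≈ 82.5, y ≈ 32.5 km.
Check against A (with the unrounded x, y): √((x + 13.9)²+(y − 44.7)²) = 97.17 ≈ 97.17 km. ✓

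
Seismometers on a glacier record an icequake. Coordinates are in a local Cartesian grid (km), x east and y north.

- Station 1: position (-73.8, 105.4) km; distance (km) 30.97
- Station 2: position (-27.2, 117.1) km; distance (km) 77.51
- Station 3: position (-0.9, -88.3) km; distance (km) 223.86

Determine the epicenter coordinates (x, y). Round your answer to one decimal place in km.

Circle about each station: (x + 73.8)² + (y − 105.4)² = 30.97²; (x + 27.2)² + (y − 117.1)² = 77.51²; (x + 0.9)² + (y + 88.3)² = 223.86².
Subtracting pairs of circle equations eliminates x²+y² and gives linear equations (the radical axes):
93.2 x + 23.4 y = -7152.01
145.8 x − 387.4 y = -57912.06
Solving the 2×2 system: x ≈ -104.4, y ≈ 110.2 km.

-104.4 km east, 110.2 km north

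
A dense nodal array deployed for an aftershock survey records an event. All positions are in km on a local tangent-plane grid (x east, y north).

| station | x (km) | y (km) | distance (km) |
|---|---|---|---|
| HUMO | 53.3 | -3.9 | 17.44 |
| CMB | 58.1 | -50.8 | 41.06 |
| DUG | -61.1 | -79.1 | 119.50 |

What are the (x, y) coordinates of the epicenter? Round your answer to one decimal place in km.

Circle about each station: (x − 53.3)² + (y + 3.9)² = 17.44²; (x − 58.1)² + (y + 50.8)² = 41.06²; (x + 61.1)² + (y + 79.1)² = 119.50².
Subtracting the HUMO equation from the CMB and DUG equations removes the quadratic terms:
9.6 x − 93.8 y = 1718.38
-228.8 x − 150.4 y = -6842.18
Solving the 2×2 system: x ≈ 39.3, y ≈ -14.3 km.

39.3 km east, -14.3 km north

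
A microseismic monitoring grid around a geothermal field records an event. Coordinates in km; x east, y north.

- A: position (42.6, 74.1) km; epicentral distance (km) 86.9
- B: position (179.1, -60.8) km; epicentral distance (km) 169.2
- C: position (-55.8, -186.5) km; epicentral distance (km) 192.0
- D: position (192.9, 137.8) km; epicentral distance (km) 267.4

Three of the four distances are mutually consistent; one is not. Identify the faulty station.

Solve using three stations at a time. Using A, B, C (subtract circle equations pairwise → linear system) gives (x, y) ≈ (18.0, -9.2).
Distances from that point to each station vs reported:
  A: calculated 86.9 vs reported 86.9 → residual 0.0 km
  B: calculated 169.2 vs reported 169.2 → residual 0.0 km
  C: calculated 192.0 vs reported 192.0 → residual 0.0 km
  D: calculated 228.5 vs reported 267.4 → residual 38.9 km
A, B, C are mutually consistent (residuals ≈ 0); D is off by 38.9 km.

D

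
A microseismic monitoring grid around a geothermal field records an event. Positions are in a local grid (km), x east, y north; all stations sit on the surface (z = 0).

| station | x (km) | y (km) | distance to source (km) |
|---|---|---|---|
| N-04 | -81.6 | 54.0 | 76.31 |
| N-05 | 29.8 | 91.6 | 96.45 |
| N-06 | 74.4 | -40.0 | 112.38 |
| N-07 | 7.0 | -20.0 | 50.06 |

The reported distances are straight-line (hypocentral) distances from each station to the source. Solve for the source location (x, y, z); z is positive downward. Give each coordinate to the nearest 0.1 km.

x ≈ -21.5 km, y ≈ 13.5 km, depth ≈ 23.9 km

Each station gives a sphere (x−x_i)² + (y−y_i)² + z² = d_i² (stations at z=0).
Subtracting the N-04 sphere from N-05 and N-06: z² cancels, leaving linear equations in x and y:
222.8 x + 75.2 y = -3775.35
312.0 x − 188.0 y = -9245.25
Solving: x ≈ -21.500, y ≈ 13.496 km (keep extra digits for the depth step; rounded: -21.5, 13.5).
Then from the N-04 sphere: z² = 76.31² − (x + 81.6)² − (y − 54.0)² with x = -21.500, y = 13.496, so z ≈ 23.888 ≈ 23.9 km.
Check against N-07 (with the unrounded solution): distance 50.05 ≈ 50.06 km. ✓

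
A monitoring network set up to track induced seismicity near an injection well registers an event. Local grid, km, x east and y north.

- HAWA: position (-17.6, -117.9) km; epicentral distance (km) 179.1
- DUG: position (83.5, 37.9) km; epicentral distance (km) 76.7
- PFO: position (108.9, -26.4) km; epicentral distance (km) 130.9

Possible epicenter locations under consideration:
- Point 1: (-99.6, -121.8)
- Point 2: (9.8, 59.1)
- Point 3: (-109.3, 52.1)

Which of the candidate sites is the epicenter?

For each candidate, compare |candidate − station| to the reported distance:
Point 1: residuals HAWA 97.0, DUG 166.3, PFO 98.4 → max 166.3 km
Point 2: residuals HAWA 0.0, DUG 0.0, PFO 0.0 → max 0.0 km
Point 3: residuals HAWA 14.1, DUG 116.6, PFO 101.0 → max 116.6 km
Only Point 2 has all residuals ≈ 0.

Point 2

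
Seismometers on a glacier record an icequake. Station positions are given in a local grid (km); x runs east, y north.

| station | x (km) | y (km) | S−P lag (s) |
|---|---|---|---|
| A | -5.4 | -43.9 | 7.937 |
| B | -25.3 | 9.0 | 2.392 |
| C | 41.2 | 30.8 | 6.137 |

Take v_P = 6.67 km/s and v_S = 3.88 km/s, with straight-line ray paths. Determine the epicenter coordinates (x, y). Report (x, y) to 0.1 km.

(-15.7, 29.0)

Distance from S−P lag: d = Δt · v_P v_S / (v_P − v_S) = Δt · (6.67·3.88)/(6.67−3.88) ≈ 9.2758·Δt.
So d_A = 73.62, d_B = 22.19, d_C = 56.93 km.
Circle about each station: (x + 5.4)² + (y + 43.9)² = 73.62²; (x + 25.3)² + (y − 9.0)² = 22.19²; (x − 41.2)² + (y − 30.8)² = 56.93².
Subtracting pairs of circle equations eliminates x²+y² and gives linear equations (the radical axes):
-39.8 x + 105.8 y = 3692.23
93.2 x + 149.4 y = 2868.59
Solving the 2×2 system: x ≈ -15.7, y ≈ 29.0 km.
Check against A (with the unrounded x, y): √((x + 5.4)²+(y + 43.9)²) = 73.62 ≈ 73.62 km. ✓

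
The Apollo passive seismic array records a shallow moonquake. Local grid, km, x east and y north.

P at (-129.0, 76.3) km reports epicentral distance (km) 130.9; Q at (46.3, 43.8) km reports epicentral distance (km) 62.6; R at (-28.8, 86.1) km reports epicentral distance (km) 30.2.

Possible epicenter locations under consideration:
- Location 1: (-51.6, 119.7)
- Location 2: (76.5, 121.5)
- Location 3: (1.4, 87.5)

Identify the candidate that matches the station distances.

Location 3

For each candidate, compare |candidate − station| to the reported distance:
Location 1: residuals P 42.2, Q 61.3, R 10.4 → max 61.3 km
Location 2: residuals P 79.5, Q 20.8, R 80.9 → max 80.9 km
Location 3: residuals P 0.0, Q 0.1, R 0.0 → max 0.1 km
Only Location 3 has all residuals ≈ 0.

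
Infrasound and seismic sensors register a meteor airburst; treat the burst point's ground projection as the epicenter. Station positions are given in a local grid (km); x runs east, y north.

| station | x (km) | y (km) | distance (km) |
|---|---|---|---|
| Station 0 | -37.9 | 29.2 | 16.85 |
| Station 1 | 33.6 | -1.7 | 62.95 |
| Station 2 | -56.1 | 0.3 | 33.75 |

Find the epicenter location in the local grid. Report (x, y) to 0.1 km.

x ≈ -26.6 km, y ≈ 16.7 km

Circle about each station: (x + 37.9)² + (y − 29.2)² = 16.85²; (x − 33.6)² + (y + 1.7)² = 62.95²; (x + 56.1)² + (y − 0.3)² = 33.75².
Subtracting pairs of circle equations eliminates x²+y² and gives linear equations (the radical axes):
143.0 x − 61.8 y = -4835.98
-36.4 x − 57.8 y = 3.11
Solving the 2×2 system: x ≈ -26.6, y ≈ 16.7 km.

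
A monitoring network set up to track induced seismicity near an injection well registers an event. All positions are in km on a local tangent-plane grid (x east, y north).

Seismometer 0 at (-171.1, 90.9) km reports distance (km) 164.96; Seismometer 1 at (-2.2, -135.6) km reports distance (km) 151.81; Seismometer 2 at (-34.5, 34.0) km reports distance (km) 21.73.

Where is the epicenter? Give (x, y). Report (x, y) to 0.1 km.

Circle about each station: (x + 171.1)² + (y − 90.9)² = 164.96²; (x + 2.2)² + (y + 135.6)² = 151.81²; (x + 34.5)² + (y − 34.0)² = 21.73².
Subtracting the Seismometer 0 equation from the Seismometer 1 and Seismometer 2 equations removes the quadratic terms:
337.8 x − 453.0 y = -14980.29
273.2 x − 113.8 y = -8452.16
Solving the 2×2 system: x ≈ -24.9, y ≈ 14.5 km.
Check against Seismometer 0 (with the unrounded x, y): √((x + 171.1)²+(y − 90.9)²) = 164.96 ≈ 164.96 km. ✓

-24.9 km east, 14.5 km north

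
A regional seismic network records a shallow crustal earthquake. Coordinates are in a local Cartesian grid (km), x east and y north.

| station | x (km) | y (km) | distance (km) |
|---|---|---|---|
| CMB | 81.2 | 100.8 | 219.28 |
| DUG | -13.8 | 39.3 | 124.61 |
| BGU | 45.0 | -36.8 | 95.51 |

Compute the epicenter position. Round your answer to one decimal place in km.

-38.7 km east, -82.8 km north

Circle about each station: (x − 81.2)² + (y − 100.8)² = 219.28²; (x + 13.8)² + (y − 39.3)² = 124.61²; (x − 45.0)² + (y + 36.8)² = 95.51².
Subtracting pairs of circle equations eliminates x²+y² and gives linear equations (the radical axes):
-190.0 x − 123.0 y = 17536.92
-72.4 x − 275.2 y = 25586.72
Solving the 2×2 system: x ≈ -38.7, y ≈ -82.8 km.
Check against CMB (with the unrounded x, y): √((x − 81.2)²+(y − 100.8)²) = 219.28 ≈ 219.28 km. ✓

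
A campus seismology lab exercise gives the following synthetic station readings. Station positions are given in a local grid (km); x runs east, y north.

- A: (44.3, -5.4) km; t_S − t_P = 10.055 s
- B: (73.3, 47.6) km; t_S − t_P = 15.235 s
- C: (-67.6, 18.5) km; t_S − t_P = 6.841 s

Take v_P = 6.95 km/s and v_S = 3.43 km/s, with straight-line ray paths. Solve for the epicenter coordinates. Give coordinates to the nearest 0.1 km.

Distance from S−P lag: d = Δt · v_P v_S / (v_P − v_S) = Δt · (6.95·3.43)/(6.95−3.43) ≈ 6.7723·Δt.
So d_A = 68.10, d_B = 103.18, d_C = 46.33 km.
Circle about each station: (x − 44.3)² + (y + 5.4)² = 68.10²; (x − 73.3)² + (y − 47.6)² = 103.18²; (x + 67.6)² + (y − 18.5)² = 46.33².
Subtracting the A equation from the B and C equations removes the quadratic terms:
58.0 x + 106.0 y = -361.50
-223.8 x + 47.8 y = 5411.50
Solving the 2×2 system: x ≈ -22.3, y ≈ 8.8 km.

(-22.3, 8.8)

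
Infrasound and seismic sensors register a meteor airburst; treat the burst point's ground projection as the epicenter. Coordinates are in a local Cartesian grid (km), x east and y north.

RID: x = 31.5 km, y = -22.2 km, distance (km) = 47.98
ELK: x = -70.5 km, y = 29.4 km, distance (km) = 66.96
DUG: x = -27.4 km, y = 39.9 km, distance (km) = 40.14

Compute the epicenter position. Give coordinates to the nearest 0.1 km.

Circle about each station: (x − 31.5)² + (y + 22.2)² = 47.98²; (x + 70.5)² + (y − 29.4)² = 66.96²; (x + 27.4)² + (y − 39.9)² = 40.14².
Subtracting pairs of circle equations eliminates x²+y² and gives linear equations (the radical axes):
-204.0 x + 103.2 y = 2167.96
-117.8 x + 124.2 y = 1548.54
Solving the 2×2 system: x ≈ -8.3, y ≈ 4.6 km.

x ≈ -8.3 km, y ≈ 4.6 km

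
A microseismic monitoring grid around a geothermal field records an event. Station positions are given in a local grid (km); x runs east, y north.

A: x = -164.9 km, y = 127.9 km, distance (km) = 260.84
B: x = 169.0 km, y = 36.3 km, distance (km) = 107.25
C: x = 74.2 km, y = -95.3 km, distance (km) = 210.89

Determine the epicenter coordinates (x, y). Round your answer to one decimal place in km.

(95.6, 114.5)

Circle about each station: (x + 164.9)² + (y − 127.9)² = 260.84²; (x − 169.0)² + (y − 36.3)² = 107.25²; (x − 74.2)² + (y + 95.3)² = 210.89².
Subtracting pairs of circle equations eliminates x²+y² and gives linear equations (the radical axes):
667.8 x − 183.2 y = 42863.21
478.2 x − 446.4 y = -5399.78
Solving the 2×2 system: x ≈ 95.6, y ≈ 114.5 km.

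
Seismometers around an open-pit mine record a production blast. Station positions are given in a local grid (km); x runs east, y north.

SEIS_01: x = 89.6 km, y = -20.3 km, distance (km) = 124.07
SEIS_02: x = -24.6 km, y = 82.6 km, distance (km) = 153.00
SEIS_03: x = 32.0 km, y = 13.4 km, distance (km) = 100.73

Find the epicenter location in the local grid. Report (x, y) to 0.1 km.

Circle about each station: (x − 89.6)² + (y + 20.3)² = 124.07²; (x + 24.6)² + (y − 82.6)² = 153.00²; (x − 32.0)² + (y − 13.4)² = 100.73².
Subtracting pairs of circle equations eliminates x²+y² and gives linear equations (the radical axes):
-228.4 x + 205.8 y = -9027.97
-115.2 x + 67.4 y = -1989.86
Solving the 2×2 system: x ≈ -23.9, y ≈ -70.4 km.

-23.9 km east, -70.4 km north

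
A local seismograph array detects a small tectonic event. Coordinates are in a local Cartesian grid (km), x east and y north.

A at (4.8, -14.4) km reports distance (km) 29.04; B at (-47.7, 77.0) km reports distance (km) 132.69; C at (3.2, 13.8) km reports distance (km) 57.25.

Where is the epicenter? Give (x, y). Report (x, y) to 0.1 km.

Circle about each station: (x − 4.8)² + (y + 14.4)² = 29.04²; (x + 47.7)² + (y − 77.0)² = 132.69²; (x − 3.2)² + (y − 13.8)² = 57.25².
Subtracting pairs of circle equations eliminates x²+y² and gives linear equations (the radical axes):
-105.0 x + 182.8 y = -8789.42
-3.2 x + 56.4 y = -2463.96
Solving the 2×2 system: x ≈ 8.5, y ≈ -43.2 km.
Check against A (with the unrounded x, y): √((x − 4.8)²+(y + 14.4)²) = 29.04 ≈ 29.04 km. ✓

8.5 km east, -43.2 km north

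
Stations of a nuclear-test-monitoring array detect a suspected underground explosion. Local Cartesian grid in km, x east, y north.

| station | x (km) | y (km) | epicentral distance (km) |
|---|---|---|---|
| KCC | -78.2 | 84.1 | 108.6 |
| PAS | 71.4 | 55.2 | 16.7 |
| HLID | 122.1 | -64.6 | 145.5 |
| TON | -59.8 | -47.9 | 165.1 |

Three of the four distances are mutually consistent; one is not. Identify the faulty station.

KCC

Solve using three stations at a time. Using PAS, HLID, TON (subtract circle equations pairwise → linear system) gives (x, y) ≈ (59.2, 66.6).
Distances from that point to each station vs reported:
  KCC: calculated 138.5 vs reported 108.6 → residual 29.9 km
  PAS: calculated 16.7 vs reported 16.7 → residual 0.0 km
  HLID: calculated 145.5 vs reported 145.5 → residual 0.0 km
  TON: calculated 165.1 vs reported 165.1 → residual 0.0 km
PAS, HLID, TON are mutually consistent (residuals ≈ 0); KCC is off by 29.9 km.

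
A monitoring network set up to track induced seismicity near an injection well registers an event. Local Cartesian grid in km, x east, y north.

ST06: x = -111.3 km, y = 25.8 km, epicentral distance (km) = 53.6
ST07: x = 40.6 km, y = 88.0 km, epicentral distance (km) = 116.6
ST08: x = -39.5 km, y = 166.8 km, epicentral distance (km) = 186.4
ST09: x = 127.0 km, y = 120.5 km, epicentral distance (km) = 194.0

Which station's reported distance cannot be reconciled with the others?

ST06

Solve using three stations at a time. Using ST07, ST08, ST09 (subtract circle equations pairwise → linear system) gives (x, y) ≈ (-9.7, -17.2).
Distances from that point to each station vs reported:
  ST06: calculated 110.4 vs reported 53.6 → residual 56.8 km
  ST07: calculated 116.6 vs reported 116.6 → residual 0.0 km
  ST08: calculated 186.4 vs reported 186.4 → residual 0.0 km
  ST09: calculated 194.0 vs reported 194.0 → residual 0.0 km
ST07, ST08, ST09 are mutually consistent (residuals ≈ 0); ST06 is off by 56.8 km.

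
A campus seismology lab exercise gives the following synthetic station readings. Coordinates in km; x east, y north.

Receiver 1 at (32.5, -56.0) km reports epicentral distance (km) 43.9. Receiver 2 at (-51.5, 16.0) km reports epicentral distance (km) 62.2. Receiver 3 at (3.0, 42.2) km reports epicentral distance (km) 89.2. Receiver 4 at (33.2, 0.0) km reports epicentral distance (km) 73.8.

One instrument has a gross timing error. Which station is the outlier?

Solve using three stations at a time. Using Receiver 2, Receiver 3, Receiver 4 (subtract circle equations pairwise → linear system) gives (x, y) ≈ (-27.8, -41.5).
Distances from that point to each station vs reported:
  Receiver 1: calculated 62.0 vs reported 43.9 → residual 18.1 km
  Receiver 2: calculated 62.2 vs reported 62.2 → residual 0.0 km
  Receiver 3: calculated 89.2 vs reported 89.2 → residual 0.0 km
  Receiver 4: calculated 73.8 vs reported 73.8 → residual 0.0 km
Receiver 2, Receiver 3, Receiver 4 are mutually consistent (residuals ≈ 0); Receiver 1 is off by 18.1 km.

Receiver 1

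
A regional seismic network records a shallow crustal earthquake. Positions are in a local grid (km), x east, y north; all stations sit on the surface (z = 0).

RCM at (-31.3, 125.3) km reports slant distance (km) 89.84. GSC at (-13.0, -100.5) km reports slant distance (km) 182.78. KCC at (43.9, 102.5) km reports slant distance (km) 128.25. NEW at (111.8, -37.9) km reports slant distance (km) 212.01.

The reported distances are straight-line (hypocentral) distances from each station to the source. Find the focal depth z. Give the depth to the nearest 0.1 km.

Each station gives a sphere (x−x_i)² + (y−y_i)² + z² = d_i² (stations at z=0).
Subtracting the RCM sphere from GSC and KCC: z² cancels, leaving linear equations in x and y:
36.6 x − 451.6 y = -31747.83
150.4 x − 45.6 y = -12623.16
Solving: x ≈ -64.193, y ≈ 65.098 km (keep extra digits for the depth step; rounded: -64.2, 65.1).
Then from the RCM sphere: z² = 89.84² − (x + 31.3)² − (y − 125.3)² with x = -64.193, y = 65.098, so z ≈ 58.009 ≈ 58.0 km.

depth ≈ 58.0 km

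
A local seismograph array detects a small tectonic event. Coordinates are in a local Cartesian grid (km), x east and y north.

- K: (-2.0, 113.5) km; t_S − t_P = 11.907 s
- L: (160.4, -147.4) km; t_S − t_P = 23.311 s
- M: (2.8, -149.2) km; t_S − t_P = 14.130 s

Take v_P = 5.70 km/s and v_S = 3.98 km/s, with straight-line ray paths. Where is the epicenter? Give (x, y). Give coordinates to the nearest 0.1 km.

Distance from S−P lag: d = Δt · v_P v_S / (v_P − v_S) = Δt · (5.70·3.98)/(5.70−3.98) ≈ 13.1895·Δt.
So d_K = 157.05, d_L = 307.46, d_M = 186.37 km.
Circle about each station: (x + 2.0)² + (y − 113.5)² = 157.05²; (x − 160.4)² + (y + 147.4)² = 307.46²; (x − 2.8)² + (y + 149.2)² = 186.37².
Subtracting the K equation from the L and M equations removes the quadratic terms:
324.8 x − 521.8 y = -35298.28
9.6 x − 525.4 y = -686.84
Solving the 2×2 system: x ≈ -109.8, y ≈ -0.7 km.

(-109.8, -0.7)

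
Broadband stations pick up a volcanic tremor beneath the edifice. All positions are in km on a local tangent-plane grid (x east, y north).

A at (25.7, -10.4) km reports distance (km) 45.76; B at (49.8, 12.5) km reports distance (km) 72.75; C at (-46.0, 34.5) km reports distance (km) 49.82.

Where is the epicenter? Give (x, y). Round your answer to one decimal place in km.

x ≈ -20.0 km, y ≈ -8.0 km

Circle about each station: (x − 25.7)² + (y + 10.4)² = 45.76²; (x − 49.8)² + (y − 12.5)² = 72.75²; (x + 46.0)² + (y − 34.5)² = 49.82².
Subtracting the A equation from the B and C equations removes the quadratic terms:
48.2 x + 45.8 y = -1330.94
-143.4 x + 89.8 y = 2149.55
Solving the 2×2 system: x ≈ -20.0, y ≈ -8.0 km.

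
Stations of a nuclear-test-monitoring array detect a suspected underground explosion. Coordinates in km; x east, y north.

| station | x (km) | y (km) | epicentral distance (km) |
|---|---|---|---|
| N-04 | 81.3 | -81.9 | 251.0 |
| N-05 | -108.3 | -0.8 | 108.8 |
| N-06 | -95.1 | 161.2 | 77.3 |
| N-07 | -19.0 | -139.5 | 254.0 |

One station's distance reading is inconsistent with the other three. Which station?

Solve using three stations at a time. Using N-04, N-05, N-07 (subtract circle equations pairwise → linear system) gives (x, y) ≈ (-85.5, 105.7).
Distances from that point to each station vs reported:
  N-04: calculated 251.0 vs reported 251.0 → residual 0.0 km
  N-05: calculated 108.9 vs reported 108.8 → residual 0.1 km
  N-06: calculated 56.4 vs reported 77.3 → residual 20.9 km
  N-07: calculated 254.0 vs reported 254.0 → residual 0.0 km
N-04, N-05, N-07 are mutually consistent (residuals ≈ 0); N-06 is off by 20.9 km.

N-06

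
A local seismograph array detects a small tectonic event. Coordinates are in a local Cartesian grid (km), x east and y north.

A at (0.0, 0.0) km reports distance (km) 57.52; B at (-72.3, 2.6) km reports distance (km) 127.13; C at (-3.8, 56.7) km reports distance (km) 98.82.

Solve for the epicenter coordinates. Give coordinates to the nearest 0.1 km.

Circle about each station: x² + y² = 57.52²; (x + 72.3)² + (y − 2.6)² = 127.13²; (x + 3.8)² + (y − 56.7)² = 98.82².
Subtracting the A equation from the B and C equations removes the quadratic terms:
-144.6 x + 5.2 y = -7619.44
-7.6 x + 113.4 y = -3227.51
Solving the 2×2 system: x ≈ 51.8, y ≈ -25.0 km.

x ≈ 51.8 km, y ≈ -25.0 km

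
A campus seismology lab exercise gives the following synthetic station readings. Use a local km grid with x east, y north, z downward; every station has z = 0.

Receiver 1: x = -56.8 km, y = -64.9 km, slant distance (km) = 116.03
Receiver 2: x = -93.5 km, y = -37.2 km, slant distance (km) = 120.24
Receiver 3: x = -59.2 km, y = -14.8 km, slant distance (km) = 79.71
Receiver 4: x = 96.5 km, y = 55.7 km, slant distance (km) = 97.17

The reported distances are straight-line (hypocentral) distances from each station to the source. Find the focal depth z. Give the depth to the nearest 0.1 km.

Each station gives a sphere (x−x_i)² + (y−y_i)² + z² = d_i² (stations at z=0).
Subtracting the Receiver 1 sphere from Receiver 2 and Receiver 3: z² cancels, leaving linear equations in x and y:
-73.4 x + 55.4 y = 1693.14
-4.8 x + 100.2 y = 3394.71
Solving: x ≈ 2.598, y ≈ 34.004 km (keep extra digits for the depth step; rounded: 2.6, 34.0).
Then from the Receiver 1 sphere: z² = 116.03² − (x + 56.8)² − (y + 64.9)² with x = 2.598, y = 34.004, so z ≈ 12.363 ≈ 12.4 km.

depth ≈ 12.4 km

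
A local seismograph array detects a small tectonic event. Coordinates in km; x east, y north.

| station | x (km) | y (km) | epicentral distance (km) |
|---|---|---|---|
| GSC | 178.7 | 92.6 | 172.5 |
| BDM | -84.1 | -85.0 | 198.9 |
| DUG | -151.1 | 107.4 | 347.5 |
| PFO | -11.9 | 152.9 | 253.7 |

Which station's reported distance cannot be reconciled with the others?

DUG

Solve using three stations at a time. Using GSC, BDM, PFO (subtract circle equations pairwise → linear system) gives (x, y) ≈ (114.0, -67.4).
Distances from that point to each station vs reported:
  GSC: calculated 172.5 vs reported 172.5 → residual 0.0 km
  BDM: calculated 198.9 vs reported 198.9 → residual 0.0 km
  DUG: calculated 317.6 vs reported 347.5 → residual 29.9 km
  PFO: calculated 253.7 vs reported 253.7 → residual 0.0 km
GSC, BDM, PFO are mutually consistent (residuals ≈ 0); DUG is off by 29.9 km.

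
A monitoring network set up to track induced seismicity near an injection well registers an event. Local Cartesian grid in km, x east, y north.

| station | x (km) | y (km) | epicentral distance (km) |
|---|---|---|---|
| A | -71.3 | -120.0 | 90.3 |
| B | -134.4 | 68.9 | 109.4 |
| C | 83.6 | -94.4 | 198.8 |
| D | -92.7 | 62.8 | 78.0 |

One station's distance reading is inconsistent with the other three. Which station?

D

Solve using three stations at a time. Using A, B, C (subtract circle equations pairwise → linear system) gives (x, y) ≈ (-106.7, -36.9).
Distances from that point to each station vs reported:
  A: calculated 90.3 vs reported 90.3 → residual 0.0 km
  B: calculated 109.4 vs reported 109.4 → residual 0.0 km
  C: calculated 198.8 vs reported 198.8 → residual 0.0 km
  D: calculated 100.7 vs reported 78.0 → residual 22.7 km
A, B, C are mutually consistent (residuals ≈ 0); D is off by 22.7 km.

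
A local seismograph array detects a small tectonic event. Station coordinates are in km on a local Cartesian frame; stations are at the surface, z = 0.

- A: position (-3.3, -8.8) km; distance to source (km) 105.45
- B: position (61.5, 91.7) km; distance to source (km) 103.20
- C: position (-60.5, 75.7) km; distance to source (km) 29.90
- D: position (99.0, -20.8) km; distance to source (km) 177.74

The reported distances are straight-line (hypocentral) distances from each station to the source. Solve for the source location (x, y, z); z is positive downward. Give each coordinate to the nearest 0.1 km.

(-40.1, 88.4, 17.8)

Each station gives a sphere (x−x_i)² + (y−y_i)² + z² = d_i² (stations at z=0).
Subtracting the A sphere from B and C: z² cancels, leaving linear equations in x and y:
129.6 x + 201.0 y = 12572.27
-114.4 x + 169.0 y = 19528.10
Solving: x ≈ -40.102, y ≈ 88.405 km (keep extra digits for the depth step; rounded: -40.1, 88.4).
Then from the A sphere: z² = 105.45² − (x + 3.3)² − (y + 8.8)² with x = -40.102, y = 88.405, so z ≈ 17.791 ≈ 17.8 km.
Check against D (with the unrounded solution): distance 177.74 ≈ 177.74 km. ✓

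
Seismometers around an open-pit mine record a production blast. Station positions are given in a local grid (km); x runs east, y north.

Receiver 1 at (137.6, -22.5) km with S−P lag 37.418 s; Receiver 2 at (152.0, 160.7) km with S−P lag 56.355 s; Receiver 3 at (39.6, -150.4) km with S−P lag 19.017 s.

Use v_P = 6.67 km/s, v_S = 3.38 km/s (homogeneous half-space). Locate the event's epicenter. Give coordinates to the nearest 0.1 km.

Distance from S−P lag: d = Δt · v_P v_S / (v_P − v_S) = Δt · (6.67·3.38)/(6.67−3.38) ≈ 6.8525·Δt.
So d_Receiver 1 = 256.41, d_Receiver 2 = 386.17, d_Receiver 3 = 130.31 km.
Circle about each station: (x − 137.6)² + (y + 22.5)² = 256.41²; (x − 152.0)² + (y − 160.7)² = 386.17²; (x − 39.6)² + (y + 150.4)² = 130.31².
Subtracting the Receiver 1 equation from the Receiver 2 and Receiver 3 equations removes the quadratic terms:
28.8 x + 366.4 y = -53892.70
-196.0 x − 255.8 y = 53513.70
Solving the 2×2 system: x ≈ -90.3, y ≈ -140.0 km.
Check against Receiver 1 (with the unrounded x, y): √((x − 137.6)²+(y + 22.5)²) = 256.43 ≈ 256.41 km. ✓

-90.3 km east, -140.0 km north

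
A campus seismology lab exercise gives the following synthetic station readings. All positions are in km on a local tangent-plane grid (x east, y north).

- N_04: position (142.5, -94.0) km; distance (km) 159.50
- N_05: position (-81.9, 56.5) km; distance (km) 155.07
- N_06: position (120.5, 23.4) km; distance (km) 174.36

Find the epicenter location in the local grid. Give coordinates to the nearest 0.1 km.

-16.7 km east, -84.2 km north

Circle about each station: (x − 142.5)² + (y + 94.0)² = 159.50²; (x + 81.9)² + (y − 56.5)² = 155.07²; (x − 120.5)² + (y − 23.4)² = 174.36².
Subtracting pairs of circle equations eliminates x²+y² and gives linear equations (the radical axes):
-448.8 x + 301.0 y = -17848.84
-44.0 x + 234.8 y = -19035.60
Solving the 2×2 system: x ≈ -16.7, y ≈ -84.2 km.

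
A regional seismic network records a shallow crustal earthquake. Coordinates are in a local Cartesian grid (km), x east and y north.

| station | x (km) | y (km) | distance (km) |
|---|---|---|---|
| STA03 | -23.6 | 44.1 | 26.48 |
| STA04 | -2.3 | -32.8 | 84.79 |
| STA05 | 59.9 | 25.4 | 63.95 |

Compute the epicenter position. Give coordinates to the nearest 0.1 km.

Circle about each station: (x + 23.6)² + (y − 44.1)² = 26.48²; (x + 2.3)² + (y + 32.8)² = 84.79²; (x − 59.9)² + (y − 25.4)² = 63.95².
Subtracting pairs of circle equations eliminates x²+y² and gives linear equations (the radical axes):
42.6 x − 153.8 y = -7908.79
167.0 x − 37.4 y = -1657.01
Solving the 2×2 system: x ≈ 1.7, y ≈ 51.9 km.

x ≈ 1.7 km, y ≈ 51.9 km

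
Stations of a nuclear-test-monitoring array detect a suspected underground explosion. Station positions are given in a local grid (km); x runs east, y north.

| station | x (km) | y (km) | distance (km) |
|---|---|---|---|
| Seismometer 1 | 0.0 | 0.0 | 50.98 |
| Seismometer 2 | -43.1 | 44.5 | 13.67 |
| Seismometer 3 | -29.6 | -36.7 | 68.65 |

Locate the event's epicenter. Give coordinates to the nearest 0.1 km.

Circle about each station: x² + y² = 50.98²; (x + 43.1)² + (y − 44.5)² = 13.67²; (x + 29.6)² + (y + 36.7)² = 68.65².
Subtracting pairs of circle equations eliminates x²+y² and gives linear equations (the radical axes):
-86.2 x + 89.0 y = 6249.95
-59.2 x − 73.4 y = 109.19
Solving the 2×2 system: x ≈ -40.4, y ≈ 31.1 km.

(-40.4, 31.1)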